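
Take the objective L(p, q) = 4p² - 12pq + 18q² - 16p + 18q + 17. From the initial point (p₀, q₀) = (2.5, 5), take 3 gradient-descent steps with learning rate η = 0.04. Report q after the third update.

∇L = (8p - 12q - 16, -12p + 36q + 18)
(p₁, q₁) = (2.5, 5) − 0.04·(-56, 168) = (4.74, -1.72)
(p₂, q₂) = (4.74, -1.72) − 0.04·(42.56, -100.8) = (3.0376, 2.312)
(p₃, q₃) = (3.0376, 2.312) − 0.04·(-19.4432, 64.7808) = (3.815328, -0.279232)
q = -0.279232

-0.279232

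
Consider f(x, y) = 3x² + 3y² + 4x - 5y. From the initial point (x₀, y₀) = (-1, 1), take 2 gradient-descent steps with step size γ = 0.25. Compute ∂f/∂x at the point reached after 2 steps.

-0.5

∇f = (6x + 4, 6y - 5)
(x₁, y₁) = (-1, 1) − 0.25·(-2, 1) = (-0.5, 0.75)
(x₂, y₂) = (-0.5, 0.75) − 0.25·(1, -0.5) = (-0.75, 0.875)
∂f/∂x at (-0.75, 0.875) = -0.5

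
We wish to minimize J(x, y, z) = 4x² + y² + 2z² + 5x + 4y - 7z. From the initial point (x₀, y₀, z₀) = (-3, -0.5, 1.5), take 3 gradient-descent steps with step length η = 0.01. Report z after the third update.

∇J = (8x + 5, 2y + 4, 4z - 7)
(x₁, y₁, z₁) = (-3, -0.5, 1.5) − 0.01·(-19, 3, -1) = (-2.81, -0.53, 1.51)
(x₂, y₂, z₂) = (-2.81, -0.53, 1.51) − 0.01·(-17.48, 2.94, -0.96) = (-2.6352, -0.5594, 1.5196)
(x₃, y₃, z₃) = (-2.6352, -0.5594, 1.5196) − 0.01·(-16.0816, 2.8812, -0.9216) = (-2.474384, -0.588212, 1.528816)
z = 1.528816

1.528816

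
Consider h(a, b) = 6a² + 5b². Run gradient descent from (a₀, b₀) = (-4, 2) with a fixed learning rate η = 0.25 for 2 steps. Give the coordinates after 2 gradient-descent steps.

∇h = (12a, 10b)
(a₁, b₁) = (-4, 2) − 0.25·(-48, 20) = (8, -3)
(a₂, b₂) = (8, -3) − 0.25·(96, -30) = (-16, 4.5)

(-16, 4.5)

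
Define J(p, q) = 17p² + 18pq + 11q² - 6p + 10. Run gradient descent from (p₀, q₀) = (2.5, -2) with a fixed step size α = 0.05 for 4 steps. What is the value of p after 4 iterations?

∇J = (34p + 18q - 6, 18p + 22q)
(p₁, q₁) = (2.5, -2) − 0.05·(43, 1) = (0.35, -2.05)
(p₂, q₂) = (0.35, -2.05) − 0.05·(-31, -38.8) = (1.9, -0.11)
(p₃, q₃) = (1.9, -0.11) − 0.05·(56.62, 31.78) = (-0.931, -1.699)
(p₄, q₄) = (-0.931, -1.699) − 0.05·(-68.236, -54.136) = (2.4808, 1.0078)
p = 2.4808

2.4808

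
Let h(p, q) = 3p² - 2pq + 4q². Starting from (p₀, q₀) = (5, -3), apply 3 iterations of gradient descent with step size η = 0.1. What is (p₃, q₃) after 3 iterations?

(0.328, 0.2)

∇h = (6p - 2q, -2p + 8q)
(p₁, q₁) = (5, -3) − 0.1·(36, -34) = (1.4, 0.4)
(p₂, q₂) = (1.4, 0.4) − 0.1·(7.6, 0.4) = (0.64, 0.36)
(p₃, q₃) = (0.64, 0.36) − 0.1·(3.12, 1.6) = (0.328, 0.2)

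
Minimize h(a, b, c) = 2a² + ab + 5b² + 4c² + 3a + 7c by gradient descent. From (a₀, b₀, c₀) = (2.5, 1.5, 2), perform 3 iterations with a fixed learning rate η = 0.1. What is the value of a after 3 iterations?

∇h = (4a + b + 3, a + 10b, 8c + 7)
(a₁, b₁, c₁) = (2.5, 1.5, 2) − 0.1·(14.5, 17.5, 23) = (1.05, -0.25, -0.3)
(a₂, b₂, c₂) = (1.05, -0.25, -0.3) − 0.1·(6.95, -1.45, 4.6) = (0.355, -0.105, -0.76)
(a₃, b₃, c₃) = (0.355, -0.105, -0.76) − 0.1·(4.315, -0.695, 0.92) = (-0.0765, -0.0355, -0.852)
a = -0.0765

-0.0765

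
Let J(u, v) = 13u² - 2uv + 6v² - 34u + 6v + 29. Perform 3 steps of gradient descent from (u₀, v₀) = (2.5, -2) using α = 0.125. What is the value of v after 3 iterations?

2.25

∇J = (26u - 2v - 34, -2u + 12v + 6)
Step 1: at (2.5, -2), ∇J = (35, -23) → (2.5, -2) − 0.125·(35, -23) = (-1.875, 0.875)
Step 2: at (-1.875, 0.875), ∇J = (-84.5, 20.25) → (-1.875, 0.875) − 0.125·(-84.5, 20.25) = (8.6875, -1.65625)
Step 3: at (8.6875, -1.65625), ∇J = (195.1875, -31.25) → (8.6875, -1.65625) − 0.125·(195.1875, -31.25) = (-15.7109375, 2.25)
v = 2.25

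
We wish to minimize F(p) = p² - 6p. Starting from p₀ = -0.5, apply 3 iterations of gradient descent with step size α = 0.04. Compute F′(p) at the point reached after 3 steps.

-5.450816

F′(p) = 2p - 6
p₁ = -0.5 − 0.04·(-7) = -0.22
p₂ = -0.22 − 0.04·(-6.44) = 0.0376
p₃ = 0.0376 − 0.04·(-5.9248) = 0.274592
F′(p) at (0.274592) = -5.450816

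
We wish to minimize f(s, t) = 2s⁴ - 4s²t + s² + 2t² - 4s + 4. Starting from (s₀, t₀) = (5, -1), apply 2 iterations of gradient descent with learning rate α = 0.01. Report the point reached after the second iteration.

(7.69343488, 1.230864)

∇f = (8s³ - 8st + 2s - 4, -4s² + 4t)
(s₁, t₁) = (5, -1) − 0.01·(1046, -104) = (-5.46, 0.04)
(s₂, t₂) = (-5.46, 0.04) − 0.01·(-1315.343488, -119.0864) = (7.69343488, 1.230864)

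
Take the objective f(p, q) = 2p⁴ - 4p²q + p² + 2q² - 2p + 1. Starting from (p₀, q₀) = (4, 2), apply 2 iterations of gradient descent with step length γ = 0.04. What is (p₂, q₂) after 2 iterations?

(876.37148672, 35.642496)

∇f = (8p³ - 8pq + 2p - 2, -4p² + 4q)
Step 1: at (4, 2), ∇f = (454, -56) → (4, 2) − 0.04·(454, -56) = (-14.16, 4.24)
Step 2: at (-14.16, 4.24), ∇f = (-22263.287168, -785.0624) → (-14.16, 4.24) − 0.04·(-22263.287168, -785.0624) = (876.37148672, 35.642496)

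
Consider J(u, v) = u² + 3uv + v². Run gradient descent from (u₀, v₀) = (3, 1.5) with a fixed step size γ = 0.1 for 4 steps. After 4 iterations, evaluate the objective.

∇J = (2u + 3v, 3u + 2v)
(u₁, v₁) = (3, 1.5) − 0.1·(10.5, 12) = (1.95, 0.3)
(u₂, v₂) = (1.95, 0.3) − 0.1·(4.8, 6.45) = (1.47, -0.345)
(u₃, v₃) = (1.47, -0.345) − 0.1·(1.905, 3.72) = (1.2795, -0.717)
(u₄, v₄) = (1.2795, -0.717) − 0.1·(0.408, 2.4045) = (1.2387, -0.95745)
J(1.2387, -0.95745) = -1.1068917525

-1.1068917525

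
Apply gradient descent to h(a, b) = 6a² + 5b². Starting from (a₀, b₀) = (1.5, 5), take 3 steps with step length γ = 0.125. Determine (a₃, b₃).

∇h = (12a, 10b)
(a₁, b₁) = (1.5, 5) − 0.125·(18, 50) = (-0.75, -1.25)
(a₂, b₂) = (-0.75, -1.25) − 0.125·(-9, -12.5) = (0.375, 0.3125)
(a₃, b₃) = (0.375, 0.3125) − 0.125·(4.5, 3.125) = (-0.1875, -0.078125)

(-0.1875, -0.078125)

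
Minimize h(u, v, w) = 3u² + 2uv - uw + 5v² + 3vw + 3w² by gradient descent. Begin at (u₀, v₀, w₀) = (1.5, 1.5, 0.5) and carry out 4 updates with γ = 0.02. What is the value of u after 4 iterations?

0.79445248

∇h = (6u + 2v - w, 2u + 10v + 3w, -u + 3v + 6w)
Step 1: at (1.5, 1.5, 0.5), ∇h = (11.5, 19.5, 6) → (1.5, 1.5, 0.5) − 0.02·(11.5, 19.5, 6) = (1.27, 1.11, 0.38)
Step 2: at (1.27, 1.11, 0.38), ∇h = (9.46, 14.78, 4.34) → (1.27, 1.11, 0.38) − 0.02·(9.46, 14.78, 4.34) = (1.0808, 0.8144, 0.2932)
Step 3: at (1.0808, 0.8144, 0.2932), ∇h = (7.8204, 11.1852, 3.1216) → (1.0808, 0.8144, 0.2932) − 0.02·(7.8204, 11.1852, 3.1216) = (0.924392, 0.590696, 0.230768)
Step 4: at (0.924392, 0.590696, 0.230768), ∇h = (6.496976, 8.448048, 2.232304) → (0.924392, 0.590696, 0.230768) − 0.02·(6.496976, 8.448048, 2.232304) = (0.79445248, 0.42173504, 0.18612192)
u = 0.79445248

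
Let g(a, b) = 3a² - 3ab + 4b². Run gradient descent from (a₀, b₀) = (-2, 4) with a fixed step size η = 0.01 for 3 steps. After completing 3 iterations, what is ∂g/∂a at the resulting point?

-17.035398

∇g = (6a - 3b, -3a + 8b)
(a₁, b₁) = (-2, 4) − 0.01·(-24, 38) = (-1.76, 3.62)
(a₂, b₂) = (-1.76, 3.62) − 0.01·(-21.42, 34.24) = (-1.5458, 3.2776)
(a₃, b₃) = (-1.5458, 3.2776) − 0.01·(-19.1076, 30.8582) = (-1.354724, 2.969018)
∂g/∂a at (-1.354724, 2.969018) = -17.035398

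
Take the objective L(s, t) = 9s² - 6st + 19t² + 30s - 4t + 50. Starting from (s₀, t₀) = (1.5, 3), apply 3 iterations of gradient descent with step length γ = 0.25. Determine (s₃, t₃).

∇L = (18s - 6t + 30, -6s + 38t - 4)
Step 1: at (1.5, 3), ∇L = (39, 101) → (1.5, 3) − 0.25·(39, 101) = (-8.25, -22.25)
Step 2: at (-8.25, -22.25), ∇L = (15, -800) → (-8.25, -22.25) − 0.25·(15, -800) = (-12, 177.75)
Step 3: at (-12, 177.75), ∇L = (-1252.5, 6822.5) → (-12, 177.75) − 0.25·(-1252.5, 6822.5) = (301.125, -1527.875)

(301.125, -1527.875)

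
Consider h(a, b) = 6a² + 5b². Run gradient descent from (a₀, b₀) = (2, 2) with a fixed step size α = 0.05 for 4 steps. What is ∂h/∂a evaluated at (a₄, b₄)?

∇h = (12a, 10b)
(a₁, b₁) = (2, 2) − 0.05·(24, 20) = (0.8, 1)
(a₂, b₂) = (0.8, 1) − 0.05·(9.6, 10) = (0.32, 0.5)
(a₃, b₃) = (0.32, 0.5) − 0.05·(3.84, 5) = (0.128, 0.25)
(a₄, b₄) = (0.128, 0.25) − 0.05·(1.536, 2.5) = (0.0512, 0.125)
∂h/∂a at (0.0512, 0.125) = 0.6144

0.6144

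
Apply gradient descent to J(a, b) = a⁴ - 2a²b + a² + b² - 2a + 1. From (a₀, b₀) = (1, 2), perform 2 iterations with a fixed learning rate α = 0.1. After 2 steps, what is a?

∇J = (4a³ - 4ab + 2a - 2, -2a² + 2b)
(a₁, b₁) = (1, 2) − 0.1·(-4, 2) = (1.4, 1.8)
(a₂, b₂) = (1.4, 1.8) − 0.1·(1.696, -0.32) = (1.2304, 1.832)
a = 1.2304

1.2304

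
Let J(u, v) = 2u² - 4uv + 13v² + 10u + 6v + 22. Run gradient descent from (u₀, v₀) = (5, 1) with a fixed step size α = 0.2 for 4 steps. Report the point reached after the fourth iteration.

∇J = (4u - 4v + 10, -4u + 26v + 6)
Step 1: at (5, 1), ∇J = (26, 12) → (5, 1) − 0.2·(26, 12) = (-0.2, -1.4)
Step 2: at (-0.2, -1.4), ∇J = (14.8, -29.6) → (-0.2, -1.4) − 0.2·(14.8, -29.6) = (-3.16, 4.52)
Step 3: at (-3.16, 4.52), ∇J = (-20.72, 136.16) → (-3.16, 4.52) − 0.2·(-20.72, 136.16) = (0.984, -22.712)
Step 4: at (0.984, -22.712), ∇J = (104.784, -588.448) → (0.984, -22.712) − 0.2·(104.784, -588.448) = (-19.9728, 94.9776)

(-19.9728, 94.9776)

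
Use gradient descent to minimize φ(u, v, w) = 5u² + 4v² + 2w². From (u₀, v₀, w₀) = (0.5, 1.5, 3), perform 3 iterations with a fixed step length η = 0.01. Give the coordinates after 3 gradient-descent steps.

∇φ = (10u, 8v, 4w)
Step 1: at (0.5, 1.5, 3), ∇φ = (5, 12, 12) → (0.5, 1.5, 3) − 0.01·(5, 12, 12) = (0.45, 1.38, 2.88)
Step 2: at (0.45, 1.38, 2.88), ∇φ = (4.5, 11.04, 11.52) → (0.45, 1.38, 2.88) − 0.01·(4.5, 11.04, 11.52) = (0.405, 1.2696, 2.7648)
Step 3: at (0.405, 1.2696, 2.7648), ∇φ = (4.05, 10.1568, 11.0592) → (0.405, 1.2696, 2.7648) − 0.01·(4.05, 10.1568, 11.0592) = (0.3645, 1.168032, 2.654208)

(0.3645, 1.168032, 2.654208)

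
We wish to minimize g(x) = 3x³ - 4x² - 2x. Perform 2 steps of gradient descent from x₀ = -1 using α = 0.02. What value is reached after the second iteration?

-1.7722

g′(x) = 9x² - 8x - 2
x₁ = -1 − 0.02·15 = -1.3
x₂ = -1.3 − 0.02·23.61 = -1.7722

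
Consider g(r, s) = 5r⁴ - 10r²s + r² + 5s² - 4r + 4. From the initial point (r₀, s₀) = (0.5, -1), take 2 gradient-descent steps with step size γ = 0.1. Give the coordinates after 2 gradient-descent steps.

(-0.00275, 0.2025)

∇g = (20r³ - 20rs + 2r - 4, -10r² + 10s)
Step 1: at (0.5, -1), ∇g = (9.5, -12.5) → (0.5, -1) − 0.1·(9.5, -12.5) = (-0.45, 0.25)
Step 2: at (-0.45, 0.25), ∇g = (-4.4725, 0.475) → (-0.45, 0.25) − 0.1·(-4.4725, 0.475) = (-0.00275, 0.2025)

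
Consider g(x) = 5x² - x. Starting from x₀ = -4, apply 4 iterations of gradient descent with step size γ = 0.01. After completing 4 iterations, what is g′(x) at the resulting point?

-26.9001

g′(x) = 10x - 1
Step 1: g′(-4) = -41; x₁ = -4 − 0.01·(-41) = -3.59
Step 2: g′(-3.59) = -36.9; x₂ = -3.59 − 0.01·(-36.9) = -3.221
Step 3: g′(-3.221) = -33.21; x₃ = -3.221 − 0.01·(-33.21) = -2.8889
Step 4: g′(-2.8889) = -29.889; x₄ = -2.8889 − 0.01·(-29.889) = -2.59001
g′(x) at (-2.59001) = -26.9001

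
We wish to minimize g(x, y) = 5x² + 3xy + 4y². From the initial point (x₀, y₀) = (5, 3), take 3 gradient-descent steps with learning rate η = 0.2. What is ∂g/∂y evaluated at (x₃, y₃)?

∇g = (10x + 3y, 3x + 8y)
(x₁, y₁) = (5, 3) − 0.2·(59, 39) = (-6.8, -4.8)
(x₂, y₂) = (-6.8, -4.8) − 0.2·(-82.4, -58.8) = (9.68, 6.96)
(x₃, y₃) = (9.68, 6.96) − 0.2·(117.68, 84.72) = (-13.856, -9.984)
∂g/∂y at (-13.856, -9.984) = -121.44

-121.44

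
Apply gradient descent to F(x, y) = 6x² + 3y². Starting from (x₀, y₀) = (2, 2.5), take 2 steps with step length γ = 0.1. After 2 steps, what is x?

∇F = (12x, 6y)
(x₁, y₁) = (2, 2.5) − 0.1·(24, 15) = (-0.4, 1)
(x₂, y₂) = (-0.4, 1) − 0.1·(-4.8, 6) = (0.08, 0.4)
x = 0.08

0.08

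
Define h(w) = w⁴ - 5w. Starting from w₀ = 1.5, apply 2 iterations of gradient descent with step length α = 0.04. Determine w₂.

h′(w) = 4w³ - 5
w₁ = 1.5 − 0.04·8.5 = 1.16
w₂ = 1.16 − 0.04·1.243584 = 1.11025664

1.11025664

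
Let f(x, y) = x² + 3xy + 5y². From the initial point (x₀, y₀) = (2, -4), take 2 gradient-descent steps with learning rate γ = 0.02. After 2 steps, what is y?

-2.7856

∇f = (2x + 3y, 3x + 10y)
Step 1: at (2, -4), ∇f = (-8, -34) → (2, -4) − 0.02·(-8, -34) = (2.16, -3.32)
Step 2: at (2.16, -3.32), ∇f = (-5.64, -26.72) → (2.16, -3.32) − 0.02·(-5.64, -26.72) = (2.2728, -2.7856)
y = -2.7856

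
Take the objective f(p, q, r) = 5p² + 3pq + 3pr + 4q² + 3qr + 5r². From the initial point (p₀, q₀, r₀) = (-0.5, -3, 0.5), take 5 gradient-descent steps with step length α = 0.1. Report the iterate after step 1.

(0.75, -0.6, 1.05)

∇f = (10p + 3q + 3r, 3p + 8q + 3r, 3p + 3q + 10r)
Step 1: at (-0.5, -3, 0.5), ∇f = (-12.5, -24, -5.5) → (-0.5, -3, 0.5) − 0.1·(-12.5, -24, -5.5) = (0.75, -0.6, 1.05)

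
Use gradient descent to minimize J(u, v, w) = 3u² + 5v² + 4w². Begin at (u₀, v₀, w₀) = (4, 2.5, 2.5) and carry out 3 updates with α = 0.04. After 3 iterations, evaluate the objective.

13.179283637248

∇J = (6u, 10v, 8w)
Step 1: at (4, 2.5, 2.5), ∇J = (24, 25, 20) → (4, 2.5, 2.5) − 0.04·(24, 25, 20) = (3.04, 1.5, 1.7)
Step 2: at (3.04, 1.5, 1.7), ∇J = (18.24, 15, 13.6) → (3.04, 1.5, 1.7) − 0.04·(18.24, 15, 13.6) = (2.3104, 0.9, 1.156)
Step 3: at (2.3104, 0.9, 1.156), ∇J = (13.8624, 9, 9.248) → (2.3104, 0.9, 1.156) − 0.04·(13.8624, 9, 9.248) = (1.755904, 0.54, 0.78608)
J(1.755904, 0.54, 0.78608) = 13.179283637248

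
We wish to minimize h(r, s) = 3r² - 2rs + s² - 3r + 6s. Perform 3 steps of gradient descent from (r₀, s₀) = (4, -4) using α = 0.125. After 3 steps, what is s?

∇h = (6r - 2s - 3, -2r + 2s + 6)
(r₁, s₁) = (4, -4) − 0.125·(29, -10) = (0.375, -2.75)
(r₂, s₂) = (0.375, -2.75) − 0.125·(4.75, -0.25) = (-0.21875, -2.71875)
(r₃, s₃) = (-0.21875, -2.71875) − 0.125·(1.125, 1) = (-0.359375, -2.84375)
s = -2.84375

-2.84375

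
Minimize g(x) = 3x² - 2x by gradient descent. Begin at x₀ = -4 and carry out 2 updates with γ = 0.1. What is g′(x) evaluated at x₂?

-4.16

g′(x) = 6x - 2
x₁ = -4 − 0.1·(-26) = -1.4
x₂ = -1.4 − 0.1·(-10.4) = -0.36
g′(x) at (-0.36) = -4.16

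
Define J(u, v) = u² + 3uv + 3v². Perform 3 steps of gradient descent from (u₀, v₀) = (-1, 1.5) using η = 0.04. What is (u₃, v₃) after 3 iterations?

(-1.200896, 0.96768)

∇J = (2u + 3v, 3u + 6v)
Step 1: at (-1, 1.5), ∇J = (2.5, 6) → (-1, 1.5) − 0.04·(2.5, 6) = (-1.1, 1.26)
Step 2: at (-1.1, 1.26), ∇J = (1.58, 4.26) → (-1.1, 1.26) − 0.04·(1.58, 4.26) = (-1.1632, 1.0896)
Step 3: at (-1.1632, 1.0896), ∇J = (0.9424, 3.048) → (-1.1632, 1.0896) − 0.04·(0.9424, 3.048) = (-1.200896, 0.96768)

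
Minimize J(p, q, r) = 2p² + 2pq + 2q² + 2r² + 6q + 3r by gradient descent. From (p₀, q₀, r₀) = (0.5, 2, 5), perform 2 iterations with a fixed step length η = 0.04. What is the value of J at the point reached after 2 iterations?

39.18052224

∇J = (4p + 2q, 2p + 4q + 6, 4r + 3)
Step 1: at (0.5, 2, 5), ∇J = (6, 15, 23) → (0.5, 2, 5) − 0.04·(6, 15, 23) = (0.26, 1.4, 4.08)
Step 2: at (0.26, 1.4, 4.08), ∇J = (3.84, 12.12, 19.32) → (0.26, 1.4, 4.08) − 0.04·(3.84, 12.12, 19.32) = (0.1064, 0.9152, 3.3072)
J(0.1064, 0.9152, 3.3072) = 39.18052224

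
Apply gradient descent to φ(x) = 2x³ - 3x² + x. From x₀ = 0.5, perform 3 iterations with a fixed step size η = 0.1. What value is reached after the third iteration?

φ′(x) = 6x² - 6x + 1
Step 1: φ′(0.5) = -0.5; x₁ = 0.5 − 0.1·(-0.5) = 0.55
Step 2: φ′(0.55) = -0.485; x₂ = 0.55 − 0.1·(-0.485) = 0.5985
Step 3: φ′(0.5985) = -0.4417865; x₃ = 0.5985 − 0.1·(-0.4417865) = 0.64267865

0.64267865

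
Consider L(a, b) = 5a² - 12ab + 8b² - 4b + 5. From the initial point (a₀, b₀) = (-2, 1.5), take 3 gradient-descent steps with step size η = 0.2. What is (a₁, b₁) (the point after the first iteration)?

∇L = (10a - 12b, -12a + 16b - 4)
Step 1: at (-2, 1.5), ∇L = (-38, 44) → (-2, 1.5) − 0.2·(-38, 44) = (5.6, -7.3)

(5.6, -7.3)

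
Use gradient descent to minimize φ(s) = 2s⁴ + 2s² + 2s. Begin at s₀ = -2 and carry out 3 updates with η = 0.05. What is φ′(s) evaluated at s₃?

0.622220703125

φ′(s) = 8s³ + 4s + 2
Step 1: φ′(-2) = -70; s₁ = -2 − 0.05·(-70) = 1.5
Step 2: φ′(1.5) = 35; s₂ = 1.5 − 0.05·35 = -0.25
Step 3: φ′(-0.25) = 0.875; s₃ = -0.25 − 0.05·0.875 = -0.29375
φ′(s) at (-0.29375) = 0.622220703125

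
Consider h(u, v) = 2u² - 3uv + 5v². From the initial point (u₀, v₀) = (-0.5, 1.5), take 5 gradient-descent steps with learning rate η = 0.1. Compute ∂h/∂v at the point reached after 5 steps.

0.023085

∇h = (4u - 3v, -3u + 10v)
Step 1: at (-0.5, 1.5), ∇h = (-6.5, 16.5) → (-0.5, 1.5) − 0.1·(-6.5, 16.5) = (0.15, -0.15)
Step 2: at (0.15, -0.15), ∇h = (1.05, -1.95) → (0.15, -0.15) − 0.1·(1.05, -1.95) = (0.045, 0.045)
Step 3: at (0.045, 0.045), ∇h = (0.045, 0.315) → (0.045, 0.045) − 0.1·(0.045, 0.315) = (0.0405, 0.0135)
Step 4: at (0.0405, 0.0135), ∇h = (0.1215, 0.0135) → (0.0405, 0.0135) − 0.1·(0.1215, 0.0135) = (0.02835, 0.01215)
Step 5: at (0.02835, 0.01215), ∇h = (0.07695, 0.03645) → (0.02835, 0.01215) − 0.1·(0.07695, 0.03645) = (0.020655, 0.008505)
∂h/∂v at (0.020655, 0.008505) = 0.023085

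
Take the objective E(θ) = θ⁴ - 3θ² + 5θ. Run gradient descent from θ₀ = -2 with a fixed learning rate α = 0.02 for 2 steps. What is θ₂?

-1.61096

E′(θ) = 4θ³ - 6θ + 5
θ₁ = -2 − 0.02·(-15) = -1.7
θ₂ = -1.7 − 0.02·(-4.452) = -1.61096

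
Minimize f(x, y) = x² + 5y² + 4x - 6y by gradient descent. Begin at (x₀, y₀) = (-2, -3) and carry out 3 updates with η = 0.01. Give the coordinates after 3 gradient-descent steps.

∇f = (2x + 4, 10y - 6)
Step 1: at (-2, -3), ∇f = (0, -36) → (-2, -3) − 0.01·(0, -36) = (-2, -2.64)
Step 2: at (-2, -2.64), ∇f = (0, -32.4) → (-2, -2.64) − 0.01·(0, -32.4) = (-2, -2.316)
Step 3: at (-2, -2.316), ∇f = (0, -29.16) → (-2, -2.316) − 0.01·(0, -29.16) = (-2, -2.0244)

(-2, -2.0244)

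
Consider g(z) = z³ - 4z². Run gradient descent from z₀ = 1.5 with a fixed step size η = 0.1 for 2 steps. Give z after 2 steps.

g′(z) = 3z² - 8z
Step 1: g′(1.5) = -5.25; z₁ = 1.5 − 0.1·(-5.25) = 2.025
Step 2: g′(2.025) = -3.898125; z₂ = 2.025 − 0.1·(-3.898125) = 2.4148125

2.4148125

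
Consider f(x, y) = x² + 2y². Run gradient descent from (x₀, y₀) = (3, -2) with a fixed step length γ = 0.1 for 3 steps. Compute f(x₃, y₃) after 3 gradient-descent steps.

∇f = (2x, 4y)
(x₁, y₁) = (3, -2) − 0.1·(6, -8) = (2.4, -1.2)
(x₂, y₂) = (2.4, -1.2) − 0.1·(4.8, -4.8) = (1.92, -0.72)
(x₃, y₃) = (1.92, -0.72) − 0.1·(3.84, -2.88) = (1.536, -0.432)
f(1.536, -0.432) = 2.732544

2.732544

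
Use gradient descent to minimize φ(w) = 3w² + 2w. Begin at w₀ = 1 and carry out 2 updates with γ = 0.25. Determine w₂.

φ′(w) = 6w + 2
w₁ = 1 − 0.25·8 = -1
w₂ = -1 − 0.25·(-4) = 0

0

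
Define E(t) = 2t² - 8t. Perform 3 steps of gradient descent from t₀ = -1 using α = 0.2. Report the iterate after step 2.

1.88

E′(t) = 4t - 8
Step 1: E′(-1) = -12; t₁ = -1 − 0.2·(-12) = 1.4
Step 2: E′(1.4) = -2.4; t₂ = 1.4 − 0.2·(-2.4) = 1.88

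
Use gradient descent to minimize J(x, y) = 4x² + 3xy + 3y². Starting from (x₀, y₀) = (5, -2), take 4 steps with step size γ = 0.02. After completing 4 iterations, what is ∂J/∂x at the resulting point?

17.0024688

∇J = (8x + 3y, 3x + 6y)
(x₁, y₁) = (5, -2) − 0.02·(34, 3) = (4.32, -2.06)
(x₂, y₂) = (4.32, -2.06) − 0.02·(28.38, 0.6) = (3.7524, -2.072)
(x₃, y₃) = (3.7524, -2.072) − 0.02·(23.8032, -1.1748) = (3.276336, -2.048504)
(x₄, y₄) = (3.276336, -2.048504) − 0.02·(20.065176, -2.462016) = (2.87503248, -1.99926368)
∂J/∂x at (2.87503248, -1.99926368) = 17.0024688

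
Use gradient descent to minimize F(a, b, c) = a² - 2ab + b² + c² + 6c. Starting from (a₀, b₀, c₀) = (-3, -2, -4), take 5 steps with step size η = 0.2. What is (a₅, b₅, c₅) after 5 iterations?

(-2.50016, -2.49984, -3.07776)

∇F = (2a - 2b, -2a + 2b, 2c + 6)
(a₁, b₁, c₁) = (-3, -2, -4) − 0.2·(-2, 2, -2) = (-2.6, -2.4, -3.6)
(a₂, b₂, c₂) = (-2.6, -2.4, -3.6) − 0.2·(-0.4, 0.4, -1.2) = (-2.52, -2.48, -3.36)
(a₃, b₃, c₃) = (-2.52, -2.48, -3.36) − 0.2·(-0.08, 0.08, -0.72) = (-2.504, -2.496, -3.216)
(a₄, b₄, c₄) = (-2.504, -2.496, -3.216) − 0.2·(-0.016, 0.016, -0.432) = (-2.5008, -2.4992, -3.1296)
(a₅, b₅, c₅) = (-2.5008, -2.4992, -3.1296) − 0.2·(-0.0032, 0.0032, -0.2592) = (-2.50016, -2.49984, -3.07776)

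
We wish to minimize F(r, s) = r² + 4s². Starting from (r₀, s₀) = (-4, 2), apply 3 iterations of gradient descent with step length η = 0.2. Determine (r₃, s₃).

(-0.864, -0.432)

∇F = (2r, 8s)
Step 1: at (-4, 2), ∇F = (-8, 16) → (-4, 2) − 0.2·(-8, 16) = (-2.4, -1.2)
Step 2: at (-2.4, -1.2), ∇F = (-4.8, -9.6) → (-2.4, -1.2) − 0.2·(-4.8, -9.6) = (-1.44, 0.72)
Step 3: at (-1.44, 0.72), ∇F = (-2.88, 5.76) → (-1.44, 0.72) − 0.2·(-2.88, 5.76) = (-0.864, -0.432)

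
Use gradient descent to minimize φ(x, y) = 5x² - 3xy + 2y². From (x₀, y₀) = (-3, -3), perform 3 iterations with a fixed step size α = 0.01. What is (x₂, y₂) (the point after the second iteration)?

(-2.6001, -2.9349)

∇φ = (10x - 3y, -3x + 4y)
Step 1: at (-3, -3), ∇φ = (-21, -3) → (-3, -3) − 0.01·(-21, -3) = (-2.79, -2.97)
Step 2: at (-2.79, -2.97), ∇φ = (-18.99, -3.51) → (-2.79, -2.97) − 0.01·(-18.99, -3.51) = (-2.6001, -2.9349)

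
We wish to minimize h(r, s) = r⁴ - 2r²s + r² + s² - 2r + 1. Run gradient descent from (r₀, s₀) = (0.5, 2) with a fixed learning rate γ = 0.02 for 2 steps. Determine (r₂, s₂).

∇h = (4r³ - 4rs + 2r - 2, -2r² + 2s)
(r₁, s₁) = (0.5, 2) − 0.02·(-4.5, 3.5) = (0.59, 1.93)
(r₂, s₂) = (0.59, 1.93) − 0.02·(-4.553284, 3.1638) = (0.68106568, 1.866724)

(0.68106568, 1.866724)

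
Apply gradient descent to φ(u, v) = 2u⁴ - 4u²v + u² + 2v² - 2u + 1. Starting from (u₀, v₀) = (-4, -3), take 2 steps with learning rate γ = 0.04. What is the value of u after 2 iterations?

-2827.14510336

∇φ = (8u³ - 8uv + 2u - 2, -4u² + 4v)
(u₁, v₁) = (-4, -3) − 0.04·(-618, -76) = (20.72, 0.04)
(u₂, v₂) = (20.72, 0.04) − 0.04·(71196.627584, -1717.1136) = (-2827.14510336, 68.724544)
u = -2827.14510336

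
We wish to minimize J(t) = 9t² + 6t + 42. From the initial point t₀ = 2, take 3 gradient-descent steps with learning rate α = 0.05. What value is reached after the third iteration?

-0.331

J′(t) = 18t + 6
t₁ = 2 − 0.05·42 = -0.1
t₂ = -0.1 − 0.05·4.2 = -0.31
t₃ = -0.31 − 0.05·0.42 = -0.331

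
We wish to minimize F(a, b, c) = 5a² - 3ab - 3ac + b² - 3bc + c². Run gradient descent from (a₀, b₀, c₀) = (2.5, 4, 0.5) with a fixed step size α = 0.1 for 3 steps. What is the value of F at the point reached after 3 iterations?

∇F = (10a - 3b - 3c, -3a + 2b - 3c, -3a - 3b + 2c)
Step 1: at (2.5, 4, 0.5), ∇F = (11.5, -1, -18.5) → (2.5, 4, 0.5) − 0.1·(11.5, -1, -18.5) = (1.35, 4.1, 2.35)
Step 2: at (1.35, 4.1, 2.35), ∇F = (-5.85, -2.9, -11.65) → (1.35, 4.1, 2.35) − 0.1·(-5.85, -2.9, -11.65) = (1.935, 4.39, 3.515)
Step 3: at (1.935, 4.39, 3.515), ∇F = (-4.365, -7.57, -11.945) → (1.935, 4.39, 3.515) − 0.1·(-4.365, -7.57, -11.945) = (2.3715, 5.147, 4.7095)
F(2.3715, 5.147, 4.7095) = -66.05239825

-66.05239825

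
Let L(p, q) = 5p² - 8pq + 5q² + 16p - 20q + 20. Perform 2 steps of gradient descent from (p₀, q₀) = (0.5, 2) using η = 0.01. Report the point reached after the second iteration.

∇L = (10p - 8q + 16, -8p + 10q - 20)
Step 1: at (0.5, 2), ∇L = (5, -4) → (0.5, 2) − 0.01·(5, -4) = (0.45, 2.04)
Step 2: at (0.45, 2.04), ∇L = (4.18, -3.2) → (0.45, 2.04) − 0.01·(4.18, -3.2) = (0.4082, 2.072)

(0.4082, 2.072)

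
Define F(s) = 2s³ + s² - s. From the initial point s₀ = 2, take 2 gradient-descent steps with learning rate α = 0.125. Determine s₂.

F′(s) = 6s² + 2s - 1
Step 1: F′(2) = 27; s₁ = 2 − 0.125·27 = -1.375
Step 2: F′(-1.375) = 7.59375; s₂ = -1.375 − 0.125·7.59375 = -2.32421875

-2.32421875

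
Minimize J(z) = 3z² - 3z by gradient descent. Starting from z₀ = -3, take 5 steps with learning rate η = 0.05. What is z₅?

-0.088245

J′(z) = 6z - 3
z₁ = -3 − 0.05·(-21) = -1.95
z₂ = -1.95 − 0.05·(-14.7) = -1.215
z₃ = -1.215 − 0.05·(-10.29) = -0.7005
z₄ = -0.7005 − 0.05·(-7.203) = -0.34035
z₅ = -0.34035 − 0.05·(-5.0421) = -0.088245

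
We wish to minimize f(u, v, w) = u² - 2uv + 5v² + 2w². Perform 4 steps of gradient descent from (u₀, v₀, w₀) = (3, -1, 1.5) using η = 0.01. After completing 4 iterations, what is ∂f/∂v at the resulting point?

∇f = (2u - 2v, -2u + 10v, 4w)
Step 1: at (3, -1, 1.5), ∇f = (8, -16, 6) → (3, -1, 1.5) − 0.01·(8, -16, 6) = (2.92, -0.84, 1.44)
Step 2: at (2.92, -0.84, 1.44), ∇f = (7.52, -14.24, 5.76) → (2.92, -0.84, 1.44) − 0.01·(7.52, -14.24, 5.76) = (2.8448, -0.6976, 1.3824)
Step 3: at (2.8448, -0.6976, 1.3824), ∇f = (7.0848, -12.6656, 5.5296) → (2.8448, -0.6976, 1.3824) − 0.01·(7.0848, -12.6656, 5.5296) = (2.773952, -0.570944, 1.327104)
Step 4: at (2.773952, -0.570944, 1.327104), ∇f = (6.689792, -11.257344, 5.308416) → (2.773952, -0.570944, 1.327104) − 0.01·(6.689792, -11.257344, 5.308416) = (2.70705408, -0.45837056, 1.27401984)
∂f/∂v at (2.70705408, -0.45837056, 1.27401984) = -9.99781376

-9.99781376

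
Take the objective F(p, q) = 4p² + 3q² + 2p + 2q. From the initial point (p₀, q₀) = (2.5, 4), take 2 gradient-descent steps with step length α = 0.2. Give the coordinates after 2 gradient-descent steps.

(0.74, -0.16)

∇F = (8p + 2, 6q + 2)
(p₁, q₁) = (2.5, 4) − 0.2·(22, 26) = (-1.9, -1.2)
(p₂, q₂) = (-1.9, -1.2) − 0.2·(-13.2, -5.2) = (0.74, -0.16)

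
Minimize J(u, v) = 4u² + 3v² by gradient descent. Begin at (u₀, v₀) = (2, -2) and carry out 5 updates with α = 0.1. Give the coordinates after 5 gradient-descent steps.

∇J = (8u, 6v)
Step 1: at (2, -2), ∇J = (16, -12) → (2, -2) − 0.1·(16, -12) = (0.4, -0.8)
Step 2: at (0.4, -0.8), ∇J = (3.2, -4.8) → (0.4, -0.8) − 0.1·(3.2, -4.8) = (0.08, -0.32)
Step 3: at (0.08, -0.32), ∇J = (0.64, -1.92) → (0.08, -0.32) − 0.1·(0.64, -1.92) = (0.016, -0.128)
Step 4: at (0.016, -0.128), ∇J = (0.128, -0.768) → (0.016, -0.128) − 0.1·(0.128, -0.768) = (0.0032, -0.0512)
Step 5: at (0.0032, -0.0512), ∇J = (0.0256, -0.3072) → (0.0032, -0.0512) − 0.1·(0.0256, -0.3072) = (0.00064, -0.02048)

(0.00064, -0.02048)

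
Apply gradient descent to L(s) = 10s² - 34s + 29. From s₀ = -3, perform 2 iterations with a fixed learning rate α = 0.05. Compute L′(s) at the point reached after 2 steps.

0

L′(s) = 20s - 34
Step 1: L′(-3) = -94; s₁ = -3 − 0.05·(-94) = 1.7
Step 2: L′(1.7) = 0; s₂ = 1.7 − 0.05·0 = 1.7
L′(s) at (1.7) = 0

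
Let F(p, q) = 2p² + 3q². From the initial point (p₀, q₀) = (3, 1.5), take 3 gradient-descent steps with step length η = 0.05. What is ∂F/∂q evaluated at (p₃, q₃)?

3.087

∇F = (4p, 6q)
Step 1: at (3, 1.5), ∇F = (12, 9) → (3, 1.5) − 0.05·(12, 9) = (2.4, 1.05)
Step 2: at (2.4, 1.05), ∇F = (9.6, 6.3) → (2.4, 1.05) − 0.05·(9.6, 6.3) = (1.92, 0.735)
Step 3: at (1.92, 0.735), ∇F = (7.68, 4.41) → (1.92, 0.735) − 0.05·(7.68, 4.41) = (1.536, 0.5145)
∂F/∂q at (1.536, 0.5145) = 3.087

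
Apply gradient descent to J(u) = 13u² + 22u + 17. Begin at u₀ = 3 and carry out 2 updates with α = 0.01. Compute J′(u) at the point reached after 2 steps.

J′(u) = 26u + 22
Step 1: J′(3) = 100; u₁ = 3 − 0.01·100 = 2
Step 2: J′(2) = 74; u₂ = 2 − 0.01·74 = 1.26
J′(u) at (1.26) = 54.76

54.76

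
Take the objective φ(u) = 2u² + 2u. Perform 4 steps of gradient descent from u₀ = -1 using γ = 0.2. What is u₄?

-0.5008

φ′(u) = 4u + 2
Step 1: φ′(-1) = -2; u₁ = -1 − 0.2·(-2) = -0.6
Step 2: φ′(-0.6) = -0.4; u₂ = -0.6 − 0.2·(-0.4) = -0.52
Step 3: φ′(-0.52) = -0.08; u₃ = -0.52 − 0.2·(-0.08) = -0.504
Step 4: φ′(-0.504) = -0.016; u₄ = -0.504 − 0.2·(-0.016) = -0.5008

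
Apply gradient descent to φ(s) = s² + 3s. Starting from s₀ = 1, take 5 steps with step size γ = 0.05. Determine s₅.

φ′(s) = 2s + 3
Step 1: φ′(1) = 5; s₁ = 1 − 0.05·5 = 0.75
Step 2: φ′(0.75) = 4.5; s₂ = 0.75 − 0.05·4.5 = 0.525
Step 3: φ′(0.525) = 4.05; s₃ = 0.525 − 0.05·4.05 = 0.3225
Step 4: φ′(0.3225) = 3.645; s₄ = 0.3225 − 0.05·3.645 = 0.14025
Step 5: φ′(0.14025) = 3.2805; s₅ = 0.14025 − 0.05·3.2805 = -0.023775

-0.023775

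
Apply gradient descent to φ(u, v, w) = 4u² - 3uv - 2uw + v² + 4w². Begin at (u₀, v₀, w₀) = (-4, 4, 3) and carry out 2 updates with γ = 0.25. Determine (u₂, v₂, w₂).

(-11.75, 5.875, 9.25)

∇φ = (8u - 3v - 2w, -3u + 2v, -2u + 8w)
(u₁, v₁, w₁) = (-4, 4, 3) − 0.25·(-50, 20, 32) = (8.5, -1, -5)
(u₂, v₂, w₂) = (8.5, -1, -5) − 0.25·(81, -27.5, -57) = (-11.75, 5.875, 9.25)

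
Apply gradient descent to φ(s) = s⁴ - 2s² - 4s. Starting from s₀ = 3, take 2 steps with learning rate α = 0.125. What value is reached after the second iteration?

φ′(s) = 4s³ - 4s - 4
Step 1: φ′(3) = 92; s₁ = 3 − 0.125·92 = -8.5
Step 2: φ′(-8.5) = -2426.5; s₂ = -8.5 − 0.125·(-2426.5) = 294.8125

294.8125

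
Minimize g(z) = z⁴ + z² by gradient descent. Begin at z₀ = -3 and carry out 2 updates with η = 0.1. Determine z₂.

-230.3616

g′(z) = 4z³ + 2z
Step 1: g′(-3) = -114; z₁ = -3 − 0.1·(-114) = 8.4
Step 2: g′(8.4) = 2387.616; z₂ = 8.4 − 0.1·2387.616 = -230.3616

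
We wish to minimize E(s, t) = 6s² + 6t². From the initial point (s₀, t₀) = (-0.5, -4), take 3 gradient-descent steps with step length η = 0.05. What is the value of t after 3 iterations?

∇E = (12s, 12t)
(s₁, t₁) = (-0.5, -4) − 0.05·(-6, -48) = (-0.2, -1.6)
(s₂, t₂) = (-0.2, -1.6) − 0.05·(-2.4, -19.2) = (-0.08, -0.64)
(s₃, t₃) = (-0.08, -0.64) − 0.05·(-0.96, -7.68) = (-0.032, -0.256)
t = -0.256

-0.256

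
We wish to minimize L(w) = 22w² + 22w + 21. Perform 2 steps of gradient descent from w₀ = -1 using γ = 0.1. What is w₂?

-6.28

L′(w) = 44w + 22
w₁ = -1 − 0.1·(-22) = 1.2
w₂ = 1.2 − 0.1·74.8 = -6.28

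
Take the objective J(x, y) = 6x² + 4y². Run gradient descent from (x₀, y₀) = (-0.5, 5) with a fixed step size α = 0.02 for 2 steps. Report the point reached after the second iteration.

(-0.2888, 3.528)

∇J = (12x, 8y)
Step 1: at (-0.5, 5), ∇J = (-6, 40) → (-0.5, 5) − 0.02·(-6, 40) = (-0.38, 4.2)
Step 2: at (-0.38, 4.2), ∇J = (-4.56, 33.6) → (-0.38, 4.2) − 0.02·(-4.56, 33.6) = (-0.2888, 3.528)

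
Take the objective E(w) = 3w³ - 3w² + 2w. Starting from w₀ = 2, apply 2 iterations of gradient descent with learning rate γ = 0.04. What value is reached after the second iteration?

E′(w) = 9w² - 6w + 2
w₁ = 2 − 0.04·26 = 0.96
w₂ = 0.96 − 0.04·4.5344 = 0.778624

0.778624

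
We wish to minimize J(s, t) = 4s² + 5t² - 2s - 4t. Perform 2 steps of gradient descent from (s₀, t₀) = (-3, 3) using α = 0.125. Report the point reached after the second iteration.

∇J = (8s - 2, 10t - 4)
(s₁, t₁) = (-3, 3) − 0.125·(-26, 26) = (0.25, -0.25)
(s₂, t₂) = (0.25, -0.25) − 0.125·(0, -6.5) = (0.25, 0.5625)

(0.25, 0.5625)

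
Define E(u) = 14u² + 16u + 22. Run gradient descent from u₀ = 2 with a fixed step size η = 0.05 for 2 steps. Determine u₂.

E′(u) = 28u + 16
u₁ = 2 − 0.05·72 = -1.6
u₂ = -1.6 − 0.05·(-28.8) = -0.16

-0.16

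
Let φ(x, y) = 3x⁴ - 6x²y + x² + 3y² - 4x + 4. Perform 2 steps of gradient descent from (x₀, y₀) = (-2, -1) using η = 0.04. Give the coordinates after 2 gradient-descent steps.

(-11.24831744, 2.488256)

∇φ = (12x³ - 12xy + 2x - 4, -6x² + 6y)
(x₁, y₁) = (-2, -1) − 0.04·(-128, -30) = (3.12, 0.2)
(x₂, y₂) = (3.12, 0.2) − 0.04·(359.207936, -57.2064) = (-11.24831744, 2.488256)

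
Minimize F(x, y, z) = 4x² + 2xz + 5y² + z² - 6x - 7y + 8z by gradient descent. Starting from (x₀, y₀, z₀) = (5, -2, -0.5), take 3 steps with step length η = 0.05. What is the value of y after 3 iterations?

∇F = (8x + 2z - 6, 10y - 7, 2x + 2z + 8)
(x₁, y₁, z₁) = (5, -2, -0.5) − 0.05·(33, -27, 17) = (3.35, -0.65, -1.35)
(x₂, y₂, z₂) = (3.35, -0.65, -1.35) − 0.05·(18.1, -13.5, 12) = (2.445, 0.025, -1.95)
(x₃, y₃, z₃) = (2.445, 0.025, -1.95) − 0.05·(9.66, -6.75, 8.99) = (1.962, 0.3625, -2.3995)
y = 0.3625

0.3625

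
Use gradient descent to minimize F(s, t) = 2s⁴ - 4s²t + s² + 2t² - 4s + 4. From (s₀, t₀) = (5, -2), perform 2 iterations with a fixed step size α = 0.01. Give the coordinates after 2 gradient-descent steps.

∇F = (8s³ - 8st + 2s - 4, -4s² + 4t)
(s₁, t₁) = (5, -2) − 0.01·(1086, -108) = (-5.86, -0.92)
(s₂, t₂) = (-5.86, -0.92) − 0.01·(-1668.690048, -141.0384) = (10.82690048, 0.490384)

(10.82690048, 0.490384)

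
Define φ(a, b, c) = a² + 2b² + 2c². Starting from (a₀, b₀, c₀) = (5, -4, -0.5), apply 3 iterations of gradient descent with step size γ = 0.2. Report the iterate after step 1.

∇φ = (2a, 4b, 4c)
(a₁, b₁, c₁) = (5, -4, -0.5) − 0.2·(10, -16, -2) = (3, -0.8, -0.1)

(3, -0.8, -0.1)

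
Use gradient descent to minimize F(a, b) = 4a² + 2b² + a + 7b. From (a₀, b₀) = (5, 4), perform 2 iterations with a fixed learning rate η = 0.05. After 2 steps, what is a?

1.72

∇F = (8a + 1, 4b + 7)
Step 1: at (5, 4), ∇F = (41, 23) → (5, 4) − 0.05·(41, 23) = (2.95, 2.85)
Step 2: at (2.95, 2.85), ∇F = (24.6, 18.4) → (2.95, 2.85) − 0.05·(24.6, 18.4) = (1.72, 1.93)
a = 1.72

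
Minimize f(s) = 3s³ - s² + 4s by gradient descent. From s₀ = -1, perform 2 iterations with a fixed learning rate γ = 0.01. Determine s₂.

-1.332025

f′(s) = 9s² - 2s + 4
s₁ = -1 − 0.01·15 = -1.15
s₂ = -1.15 − 0.01·18.2025 = -1.332025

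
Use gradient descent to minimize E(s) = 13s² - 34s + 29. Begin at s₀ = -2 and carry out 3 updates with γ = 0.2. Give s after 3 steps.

246.368

E′(s) = 26s - 34
s₁ = -2 − 0.2·(-86) = 15.2
s₂ = 15.2 − 0.2·361.2 = -57.04
s₃ = -57.04 − 0.2·(-1517.04) = 246.368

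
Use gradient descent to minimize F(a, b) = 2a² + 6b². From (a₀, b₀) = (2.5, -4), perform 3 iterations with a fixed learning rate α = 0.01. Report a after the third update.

∇F = (4a, 12b)
Step 1: at (2.5, -4), ∇F = (10, -48) → (2.5, -4) − 0.01·(10, -48) = (2.4, -3.52)
Step 2: at (2.4, -3.52), ∇F = (9.6, -42.24) → (2.4, -3.52) − 0.01·(9.6, -42.24) = (2.304, -3.0976)
Step 3: at (2.304, -3.0976), ∇F = (9.216, -37.1712) → (2.304, -3.0976) − 0.01·(9.216, -37.1712) = (2.21184, -2.725888)
a = 2.21184

2.21184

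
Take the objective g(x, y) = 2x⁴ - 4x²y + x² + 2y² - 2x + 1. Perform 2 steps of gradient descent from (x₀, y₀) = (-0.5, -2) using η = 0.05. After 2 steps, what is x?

0.1276

∇g = (8x³ - 8xy + 2x - 2, -4x² + 4y)
(x₁, y₁) = (-0.5, -2) − 0.05·(-12, -9) = (0.1, -1.55)
(x₂, y₂) = (0.1, -1.55) − 0.05·(-0.552, -6.24) = (0.1276, -1.238)
x = 0.1276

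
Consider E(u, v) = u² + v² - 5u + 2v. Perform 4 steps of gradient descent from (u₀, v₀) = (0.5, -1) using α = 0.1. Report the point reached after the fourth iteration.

∇E = (2u - 5, 2v + 2)
(u₁, v₁) = (0.5, -1) − 0.1·(-4, 0) = (0.9, -1)
(u₂, v₂) = (0.9, -1) − 0.1·(-3.2, 0) = (1.22, -1)
(u₃, v₃) = (1.22, -1) − 0.1·(-2.56, 0) = (1.476, -1)
(u₄, v₄) = (1.476, -1) − 0.1·(-2.048, 0) = (1.6808, -1)

(1.6808, -1)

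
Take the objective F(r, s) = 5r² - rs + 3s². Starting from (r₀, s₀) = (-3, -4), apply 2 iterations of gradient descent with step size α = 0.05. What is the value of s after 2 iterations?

-2.15

∇F = (10r - s, -r + 6s)
Step 1: at (-3, -4), ∇F = (-26, -21) → (-3, -4) − 0.05·(-26, -21) = (-1.7, -2.95)
Step 2: at (-1.7, -2.95), ∇F = (-14.05, -16) → (-1.7, -2.95) − 0.05·(-14.05, -16) = (-0.9975, -2.15)
s = -2.15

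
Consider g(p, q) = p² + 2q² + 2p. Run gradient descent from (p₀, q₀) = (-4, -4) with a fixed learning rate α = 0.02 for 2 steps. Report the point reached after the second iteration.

(-3.7648, -3.3856)

∇g = (2p + 2, 4q)
Step 1: at (-4, -4), ∇g = (-6, -16) → (-4, -4) − 0.02·(-6, -16) = (-3.88, -3.68)
Step 2: at (-3.88, -3.68), ∇g = (-5.76, -14.72) → (-3.88, -3.68) − 0.02·(-5.76, -14.72) = (-3.7648, -3.3856)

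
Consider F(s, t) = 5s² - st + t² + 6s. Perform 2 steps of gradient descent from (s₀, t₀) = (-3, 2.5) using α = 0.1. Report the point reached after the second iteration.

∇F = (10s - t + 6, -s + 2t)
Step 1: at (-3, 2.5), ∇F = (-26.5, 8) → (-3, 2.5) − 0.1·(-26.5, 8) = (-0.35, 1.7)
Step 2: at (-0.35, 1.7), ∇F = (0.8, 3.75) → (-0.35, 1.7) − 0.1·(0.8, 3.75) = (-0.43, 1.325)

(-0.43, 1.325)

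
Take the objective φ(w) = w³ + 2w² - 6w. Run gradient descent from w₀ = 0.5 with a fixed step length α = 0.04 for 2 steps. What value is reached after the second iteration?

φ′(w) = 3w² + 4w - 6
Step 1: φ′(0.5) = -3.25; w₁ = 0.5 − 0.04·(-3.25) = 0.63
Step 2: φ′(0.63) = -2.2893; w₂ = 0.63 − 0.04·(-2.2893) = 0.721572

0.721572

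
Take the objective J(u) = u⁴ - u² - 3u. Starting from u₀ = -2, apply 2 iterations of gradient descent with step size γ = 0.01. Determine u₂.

J′(u) = 4u³ - 2u - 3
Step 1: J′(-2) = -31; u₁ = -2 − 0.01·(-31) = -1.69
Step 2: J′(-1.69) = -18.927236; u₂ = -1.69 − 0.01·(-18.927236) = -1.50072764

-1.50072764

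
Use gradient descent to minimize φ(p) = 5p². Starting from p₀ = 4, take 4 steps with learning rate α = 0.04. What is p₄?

0.5184

φ′(p) = 10p
Step 1: φ′(4) = 40; p₁ = 4 − 0.04·40 = 2.4
Step 2: φ′(2.4) = 24; p₂ = 2.4 − 0.04·24 = 1.44
Step 3: φ′(1.44) = 14.4; p₃ = 1.44 − 0.04·14.4 = 0.864
Step 4: φ′(0.864) = 8.64; p₄ = 0.864 − 0.04·8.64 = 0.5184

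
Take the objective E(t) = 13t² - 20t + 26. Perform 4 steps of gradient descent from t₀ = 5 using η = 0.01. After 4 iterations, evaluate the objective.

E′(t) = 26t - 20
t₁ = 5 − 0.01·110 = 3.9
t₂ = 3.9 − 0.01·81.4 = 3.086
t₃ = 3.086 − 0.01·60.236 = 2.48364
t₄ = 2.48364 − 0.01·44.57464 = 2.0378936
E(2.0378936) = 39.23126222397248

39.23126222397248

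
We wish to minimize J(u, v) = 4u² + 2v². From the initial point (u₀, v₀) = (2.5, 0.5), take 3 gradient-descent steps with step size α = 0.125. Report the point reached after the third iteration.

(0, 0.0625)

∇J = (8u, 4v)
(u₁, v₁) = (2.5, 0.5) − 0.125·(20, 2) = (0, 0.25)
(u₂, v₂) = (0, 0.25) − 0.125·(0, 1) = (0, 0.125)
(u₃, v₃) = (0, 0.125) − 0.125·(0, 0.5) = (0, 0.0625)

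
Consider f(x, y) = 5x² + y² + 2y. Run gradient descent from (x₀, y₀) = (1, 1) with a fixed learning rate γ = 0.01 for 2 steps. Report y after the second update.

∇f = (10x, 2y + 2)
Step 1: at (1, 1), ∇f = (10, 4) → (1, 1) − 0.01·(10, 4) = (0.9, 0.96)
Step 2: at (0.9, 0.96), ∇f = (9, 3.92) → (0.9, 0.96) − 0.01·(9, 3.92) = (0.81, 0.9208)
y = 0.9208

0.9208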